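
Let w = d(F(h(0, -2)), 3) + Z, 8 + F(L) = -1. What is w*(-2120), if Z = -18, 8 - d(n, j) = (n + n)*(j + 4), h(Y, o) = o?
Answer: -245920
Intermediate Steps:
F(L) = -9 (F(L) = -8 - 1 = -9)
d(n, j) = 8 - 2*n*(4 + j) (d(n, j) = 8 - (n + n)*(j + 4) = 8 - 2*n*(4 + j))
w = 116 (w = (8 - 8*(-9) - 2*3*(-9)) - 18 = (8 + 72 + 54) - 18 = 134 - 18 = 116)
w*(-2120) = 116*(-2120) = -245920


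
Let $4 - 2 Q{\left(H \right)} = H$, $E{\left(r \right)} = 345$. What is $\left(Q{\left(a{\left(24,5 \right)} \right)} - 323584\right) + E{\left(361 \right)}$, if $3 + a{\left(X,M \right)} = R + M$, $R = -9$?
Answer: $- \frac{646467}{2} \approx -3.2323 \cdot 10^{5}$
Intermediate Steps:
$a{\left(X,M \right)} = -12 + M$ ($a{\left(X,M \right)} = -3 + \left(-9 + M\right) = -12 + M$)
$Q{\left(H \right)} = 2 - \frac{H}{2}$
$\left(Q{\left(a{\left(24,5 \right)} \right)} - 323584\right) + E{\left(361 \right)} = \left(\left(2 - \frac{-12 + 5}{2}\right) - 323584\right) + 345 = \left(\left(2 - - \frac{7}{2}\right) - 323584\right) + 345 = \left(\left(2 + \frac{7}{2}\right) - 323584\right) + 345 = \left(\frac{11}{2} - 323584\right) + 345 = - \frac{647157}{2} + 345 = - \frac{646467}{2}$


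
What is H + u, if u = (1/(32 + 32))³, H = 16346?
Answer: 4285005825/262144 ≈ 16346.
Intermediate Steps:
u = 1/262144 (u = (1/64)³ = 1/262144 ≈ 3.8147e-6)
H + u = 16346 + 1/262144 = 4285005825/262144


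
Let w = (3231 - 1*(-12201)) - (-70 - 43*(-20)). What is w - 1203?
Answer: 13439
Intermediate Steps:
w = 14642 (w = (3231 + 12201) - (-70 + 860) = 15432 - 1*790 = 15432 - 790 = 14642)
w - 1203 = 14642 - 1203 = 13439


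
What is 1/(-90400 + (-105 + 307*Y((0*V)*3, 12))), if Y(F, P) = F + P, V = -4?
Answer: -1/86821 ≈ -1.1518e-5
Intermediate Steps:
1/(-90400 + (-105 + 307*Y((0*V)*3, 12))) = 1/(-90400 + (-105 + 307*((0*(-4))*3 + 12))) = 1/(-90400 + (-105 + 307*(0*3 + 12))) = 1/(-90400 + (-105 + 307*(0 + 12))) = 1/(-90400 + (-105 + 307*12)) = 1/(-90400 + (-105 + 3684)) = 1/(-90400 + 3579) = 1/(-86821) = -1/86821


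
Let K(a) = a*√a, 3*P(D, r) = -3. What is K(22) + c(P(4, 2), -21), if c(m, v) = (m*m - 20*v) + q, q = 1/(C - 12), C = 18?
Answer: 2527/6 + 22*√22 ≈ 524.36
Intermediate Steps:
q = ⅙ (q = 1/(18 - 12) = 1/6 = ⅙ ≈ 0.16667)
P(D, r) = -1 (P(D, r) = (⅓)*(-3) = -1)
c(m, v) = ⅙ + m² - 20*v (c(m, v) = (m*m - 20*v) + ⅙ = (m² - 20*v) + ⅙ = ⅙ + m² - 20*v)
K(a) = a^(3/2)
K(22) + c(P(4, 2), -21) = 22^(3/2) + (⅙ + (-1)² - 20*(-21)) = 22*√22 + (⅙ + 1 + 420) = 22*√22 + 2527/6 = 2527/6 + 22*√22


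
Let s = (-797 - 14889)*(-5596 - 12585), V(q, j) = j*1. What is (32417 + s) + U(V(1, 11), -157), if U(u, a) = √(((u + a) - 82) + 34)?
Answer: 285219583 + I*√194 ≈ 2.8522e+8 + 13.928*I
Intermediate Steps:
V(q, j) = j
U(u, a) = √(-48 + a + u) (U(u, a) = √(((a + u) - 82) + 34) = √((-82 + a + u) + 34) = √(-48 + a + u))
s = 285187166 (s = -15686*(-18181) = 285187166)
(32417 + s) + U(V(1, 11), -157) = (32417 + 285187166) + √(-48 - 157 + 11) = 285219583 + √(-194) = 285219583 + I*√194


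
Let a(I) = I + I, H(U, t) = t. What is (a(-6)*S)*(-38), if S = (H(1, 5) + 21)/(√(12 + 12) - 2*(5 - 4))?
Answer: 5928/5 + 5928*√6/5 ≈ 4089.7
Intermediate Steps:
a(I) = 2*I
S = 26/(-2 + 2*√6) (S = (5 + 21)/(√(12 + 12) - 2*(5 - 4)) = 26/(√24 - 2*1) = 26/(2*√6 - 2) = 26/(-2 + 2*√6) ≈ 8.9687)
(a(-6)*S)*(-38) = ((2*(-6))*(13/5 + 13*√6/5))*(-38) = -12*(13/5 + 13*√6/5)*(-38) = (-156/5 - 156*√6/5)*(-38) = 5928/5 + 5928*√6/5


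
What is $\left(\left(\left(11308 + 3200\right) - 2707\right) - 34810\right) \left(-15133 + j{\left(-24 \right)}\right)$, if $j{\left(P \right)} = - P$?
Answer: $347642981$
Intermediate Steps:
$\left(\left(\left(11308 + 3200\right) - 2707\right) - 34810\right) \left(-15133 + j{\left(-24 \right)}\right) = \left(\left(\left(11308 + 3200\right) - 2707\right) - 34810\right) \left(-15133 - -24\right) = \left(\left(14508 - 2707\right) - 34810\right) \left(-15133 + 24\right) = \left(11801 - 34810\right) \left(-15109\right) = \left(-23009\right) \left(-15109\right) = 347642981$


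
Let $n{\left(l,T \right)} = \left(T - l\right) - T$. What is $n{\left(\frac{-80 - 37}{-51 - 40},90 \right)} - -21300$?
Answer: $\frac{149091}{7} \approx 21299.0$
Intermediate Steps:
$n{\left(l,T \right)} = - l$
$n{\left(\frac{-80 - 37}{-51 - 40},90 \right)} - -21300 = - \frac{-80 - 37}{-51 - 40} - -21300 = - \frac{-117}{-91} + 21300 = - \frac{\left(-117\right) \left(-1\right)}{91} + 21300 = \left(-1\right) \frac{9}{7} + 21300 = - \frac{9}{7} + 21300 = \frac{149091}{7}$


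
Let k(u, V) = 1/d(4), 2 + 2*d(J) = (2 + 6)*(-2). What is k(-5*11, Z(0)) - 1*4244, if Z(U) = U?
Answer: -38197/9 ≈ -4244.1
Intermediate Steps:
d(J) = -9 (d(J) = -1 + ((2 + 6)*(-2))/2 = -1 + (8*(-2))/2 = -1 + (½)*(-16) = -1 - 8 = -9)
k(u, V) = -⅑ (k(u, V) = 1/(-9) = -⅑)
k(-5*11, Z(0)) - 1*4244 = -⅑ - 1*4244 = -⅑ - 4244 = -38197/9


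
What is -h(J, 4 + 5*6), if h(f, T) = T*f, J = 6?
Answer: -204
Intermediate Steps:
-h(J, 4 + 5*6) = -(4 + 5*6)*6 = -(4 + 30)*6 = -34*6 = -1*204 = -204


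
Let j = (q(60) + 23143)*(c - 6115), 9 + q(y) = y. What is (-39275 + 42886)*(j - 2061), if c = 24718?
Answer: 1558059550731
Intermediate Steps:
q(y) = -9 + y
j = 431477982 (j = ((-9 + 60) + 23143)*(24718 - 6115) = (51 + 23143)*18603 = 23194*18603 = 431477982)
(-39275 + 42886)*(j - 2061) = (-39275 + 42886)*(431477982 - 2061) = 3611*431475921 = 1558059550731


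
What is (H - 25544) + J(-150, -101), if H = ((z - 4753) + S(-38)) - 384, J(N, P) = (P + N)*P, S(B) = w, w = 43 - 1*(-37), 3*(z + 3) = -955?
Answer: -16714/3 ≈ -5571.3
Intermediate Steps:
z = -964/3 (z = -3 + (⅓)*(-955) = -3 - 955/3 = -964/3 ≈ -321.33)
w = 80 (w = 43 + 37 = 80)
S(B) = 80
J(N, P) = P*(N + P) (J(N, P) = (N + P)*P = P*(N + P))
H = -16135/3 (H = ((-964/3 - 4753) + 80) - 384 = (-15223/3 + 80) - 384 = -14983/3 - 384 = -16135/3 ≈ -5378.3)
(H - 25544) + J(-150, -101) = (-16135/3 - 25544) - 101*(-150 - 101) = -92767/3 - 101*(-251) = -92767/3 + 25351 = -16714/3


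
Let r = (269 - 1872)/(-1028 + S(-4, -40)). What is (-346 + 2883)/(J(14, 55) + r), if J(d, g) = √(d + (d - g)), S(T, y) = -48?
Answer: 4375888636/33829561 - 8811833136*I*√3/33829561 ≈ 129.35 - 451.16*I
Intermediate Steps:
r = 1603/1076 (r = (269 - 1872)/(-1028 - 48) = -1603/(-1076) = -1603*(-1/1076) = 1603/1076 ≈ 1.4898)
J(d, g) = √(-g + 2*d)
(-346 + 2883)/(J(14, 55) + r) = (-346 + 2883)/(√(-1*55 + 2*14) + 1603/1076) = 2537/(√(-55 + 28) + 1603/1076) = 2537/(√(-27) + 1603/1076) = 2537/(3*I*√3 + 1603/1076) = 2537/(1603/1076 + 3*I*√3)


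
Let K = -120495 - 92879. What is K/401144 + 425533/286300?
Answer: 6850689597/7177970450 ≈ 0.95440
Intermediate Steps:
K = -213374
K/401144 + 425533/286300 = -213374/401144 + 425533/286300 = -213374*1/401144 + 425533*(1/286300) = -106687/200572 + 425533/286300 = 6850689597/7177970450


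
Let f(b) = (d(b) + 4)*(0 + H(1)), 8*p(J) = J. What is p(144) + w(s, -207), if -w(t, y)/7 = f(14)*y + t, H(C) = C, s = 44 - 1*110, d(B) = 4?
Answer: 12072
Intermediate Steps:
p(J) = J/8
s = -66 (s = 44 - 110 = -66)
f(b) = 8 (f(b) = (4 + 4)*(0 + 1) = 8*1 = 8)
w(t, y) = -56*y - 7*t (w(t, y) = -7*(8*y + t) = -7*(t + 8*y) = -56*y - 7*t)
p(144) + w(s, -207) = (⅛)*144 + (-56*(-207) - 7*(-66)) = 18 + (11592 + 462) = 18 + 12054 = 12072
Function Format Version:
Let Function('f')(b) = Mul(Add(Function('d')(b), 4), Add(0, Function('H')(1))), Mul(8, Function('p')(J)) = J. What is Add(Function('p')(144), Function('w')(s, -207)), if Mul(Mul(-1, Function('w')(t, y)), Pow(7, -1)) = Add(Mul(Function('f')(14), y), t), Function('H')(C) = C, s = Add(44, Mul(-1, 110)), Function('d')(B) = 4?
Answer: 12072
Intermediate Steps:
Function('p')(J) = Mul(Rational(1, 8), J)
s = -66 (s = Add(44, -110) = -66)
Function('f')(b) = 8 (Function('f')(b) = Mul(Add(4, 4), Add(0, 1)) = Mul(8, 1) = 8)
Function('w')(t, y) = Add(Mul(-56, y), Mul(-7, t)) (Function('w')(t, y) = Mul(-7, Add(Mul(8, y), t)) = Mul(-7, Add(t, Mul(8, y))) = Add(Mul(-56, y), Mul(-7, t)))
Add(Function('p')(144), Function('w')(s, -207)) = Add(Mul(Rational(1, 8), 144), Add(Mul(-56, -207), Mul(-7, -66))) = Add(18, Add(11592, 462)) = Add(18, 12054) = 12072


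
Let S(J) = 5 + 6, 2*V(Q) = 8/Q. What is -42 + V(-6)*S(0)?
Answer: -148/3 ≈ -49.333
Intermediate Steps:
V(Q) = 4/Q (V(Q) = (8/Q)/2 = 4/Q)
S(J) = 11
-42 + V(-6)*S(0) = -42 + (4/(-6))*11 = -42 + (4*(-⅙))*11 = -42 - ⅔*11 = -42 - 22/3 = -148/3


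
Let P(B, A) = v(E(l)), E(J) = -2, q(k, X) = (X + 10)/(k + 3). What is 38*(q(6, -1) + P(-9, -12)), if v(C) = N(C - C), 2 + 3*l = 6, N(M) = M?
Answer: 38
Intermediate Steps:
q(k, X) = (10 + X)/(3 + k)
l = 4/3 (l = -⅔ + (⅓)*6 = -⅔ + 2 = 4/3 ≈ 1.3333)
v(C) = 0 (v(C) = C - C = 0)
P(B, A) = 0
38*(q(6, -1) + P(-9, -12)) = 38*((10 - 1)/(3 + 6) + 0) = 38*(9/9 + 0) = 38*((⅑)*9 + 0) = 38*(1 + 0) = 38*1 = 38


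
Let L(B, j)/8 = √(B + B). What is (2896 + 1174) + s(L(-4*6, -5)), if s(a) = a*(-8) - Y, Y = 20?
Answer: 4050 - 256*I*√3 ≈ 4050.0 - 443.4*I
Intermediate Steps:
L(B, j) = 8*√2*√B (L(B, j) = 8*√(B + B) = 8*√(2*B) = 8*(√2*√B) = 8*√2*√B)
s(a) = -20 - 8*a (s(a) = a*(-8) - 1*20 = -8*a - 20 = -20 - 8*a)
(2896 + 1174) + s(L(-4*6, -5)) = (2896 + 1174) + (-20 - 64*√2*√(-4*6)) = 4070 + (-20 - 64*√2*√(-24)) = 4070 + (-20 - 64*√2*2*I*√6) = 4070 + (-20 - 256*I*√3) = 4050 - 256*I*√3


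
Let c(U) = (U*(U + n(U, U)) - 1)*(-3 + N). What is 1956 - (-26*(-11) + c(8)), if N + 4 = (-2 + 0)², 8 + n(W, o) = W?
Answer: 1859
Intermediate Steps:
n(W, o) = -8 + W
N = 0 (N = -4 + (-2 + 0)² = -4 + (-2)² = -4 + 4 = 0)
c(U) = 3 - 3*U*(-8 + 2*U) (c(U) = (U*(U + (-8 + U)) - 1)*(-3 + 0) = (U*(-8 + 2*U) - 1)*(-3) = (-1 + U*(-8 + 2*U))*(-3) = 3 - 3*U*(-8 + 2*U))
1956 - (-26*(-11) + c(8)) = 1956 - (-26*(-11) + (3 - 6*8² + 24*8)) = 1956 - (286 + (3 - 6*64 + 192)) = 1956 - (286 + (3 - 384 + 192)) = 1956 - (286 - 189) = 1956 - 1*97 = 1956 - 97 = 1859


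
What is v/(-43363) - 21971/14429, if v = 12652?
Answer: -1135284181/625684727 ≈ -1.8145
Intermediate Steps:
v/(-43363) - 21971/14429 = 12652/(-43363) - 21971/14429 = 12652*(-1/43363) - 21971*1/14429 = -12652/43363 - 21971/14429 = -1135284181/625684727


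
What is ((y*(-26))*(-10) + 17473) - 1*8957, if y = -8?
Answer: 6436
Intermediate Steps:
((y*(-26))*(-10) + 17473) - 1*8957 = (-8*(-26)*(-10) + 17473) - 1*8957 = (208*(-10) + 17473) - 8957 = (-2080 + 17473) - 8957 = 15393 - 8957 = 6436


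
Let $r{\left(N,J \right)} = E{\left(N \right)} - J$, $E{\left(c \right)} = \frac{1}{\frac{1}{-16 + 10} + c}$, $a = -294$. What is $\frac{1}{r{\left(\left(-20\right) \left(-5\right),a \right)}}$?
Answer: $\frac{599}{176112} \approx 0.0034012$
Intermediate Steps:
$E{\left(c \right)} = \frac{1}{- \frac{1}{6} + c}$ ($E{\left(c \right)} = \frac{1}{\frac{1}{-6} + c} = \frac{1}{- \frac{1}{6} + c}$)
$r{\left(N,J \right)} = - J + \frac{6}{-1 + 6 N}$ ($r{\left(N,J \right)} = \frac{6}{-1 + 6 N} - J = - J + \frac{6}{-1 + 6 N}$)
$\frac{1}{r{\left(\left(-20\right) \left(-5\right),a \right)}} = \frac{1}{\left(-1\right) \left(-294\right) + \frac{6}{-1 + 6 \left(\left(-20\right) \left(-5\right)\right)}} = \frac{1}{294 + \frac{6}{-1 + 6 \cdot 100}} = \frac{1}{294 + \frac{6}{-1 + 600}} = \frac{1}{294 + \frac{6}{599}} = \frac{1}{\frac{176112}{599}} = \frac{599}{176112}$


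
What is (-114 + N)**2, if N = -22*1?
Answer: 18496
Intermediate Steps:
N = -22
(-114 + N)**2 = (-114 - 22)**2 = (-136)**2 = 18496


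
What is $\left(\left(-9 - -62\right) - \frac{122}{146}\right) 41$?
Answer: $\frac{156128}{73} \approx 2138.7$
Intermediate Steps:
$\left(\left(-9 - -62\right) - \frac{122}{146}\right) 41 = \left(\left(-9 + 62\right) - \frac{61}{73}\right) 41 = \left(53 - \frac{61}{73}\right) 41 = \frac{3808}{73} \cdot 41 = \frac{156128}{73}$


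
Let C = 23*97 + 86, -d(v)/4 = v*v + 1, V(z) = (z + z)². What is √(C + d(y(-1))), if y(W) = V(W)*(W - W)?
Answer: 3*√257 ≈ 48.094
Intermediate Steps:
V(z) = 4*z² (V(z) = (2*z)² = 4*z²)
y(W) = 0 (y(W) = (4*W²)*(W - W) = (4*W²)*0 = 0)
d(v) = -4 - 4*v² (d(v) = -4*(v*v + 1) = -4*(v² + 1) = -4*(1 + v²) = -4 - 4*v²)
C = 2317 (C = 2231 + 86 = 2317)
√(C + d(y(-1))) = √(2317 + (-4 - 4*0²)) = √(2317 + (-4 - 4*0)) = √(2317 + (-4 + 0)) = √(2317 - 4) = √2313 = 3*√257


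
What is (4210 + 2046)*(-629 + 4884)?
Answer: 26619280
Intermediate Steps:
(4210 + 2046)*(-629 + 4884) = 6256*4255 = 26619280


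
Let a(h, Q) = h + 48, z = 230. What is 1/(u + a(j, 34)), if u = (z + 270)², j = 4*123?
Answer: 1/250540 ≈ 3.9914e-6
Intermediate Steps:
j = 492
u = 250000 (u = (230 + 270)² = 500² = 250000)
a(h, Q) = 48 + h
1/(u + a(j, 34)) = 1/(250000 + (48 + 492)) = 1/(250000 + 540) = 1/250540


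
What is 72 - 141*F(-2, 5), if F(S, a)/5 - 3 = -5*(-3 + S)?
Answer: -19668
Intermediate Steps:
F(S, a) = 90 - 25*S (F(S, a) = 15 + 5*(-5*(-3 + S)) = 15 + 5*(15 - 5*S) = 15 + (75 - 25*S) = 90 - 25*S)
72 - 141*F(-2, 5) = 72 - 141*(90 - 25*(-2)) = 72 - 141*(90 + 50) = 72 - 141*140 = 72 - 19740 = -19668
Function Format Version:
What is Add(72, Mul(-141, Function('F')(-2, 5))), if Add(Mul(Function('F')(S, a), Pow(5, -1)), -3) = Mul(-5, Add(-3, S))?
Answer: -19668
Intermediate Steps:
Function('F')(S, a) = Add(90, Mul(-25, S)) (Function('F')(S, a) = Add(15, Mul(5, Mul(-5, Add(-3, S)))) = Add(15, Mul(5, Add(15, Mul(-5, S)))) = Add(15, Add(75, Mul(-25, S))) = Add(90, Mul(-25, S)))
Add(72, Mul(-141, Function('F')(-2, 5))) = Add(72, Mul(-141, Add(90, Mul(-25, -2)))) = Add(72, Mul(-141, Add(90, 50))) = Add(72, Mul(-141, 140)) = Add(72, -19740) = -19668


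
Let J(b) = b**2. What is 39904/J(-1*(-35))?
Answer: 39904/1225 ≈ 32.575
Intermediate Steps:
39904/J(-1*(-35)) = 39904/((-1*(-35))**2) = 39904/(35**2) = 39904/1225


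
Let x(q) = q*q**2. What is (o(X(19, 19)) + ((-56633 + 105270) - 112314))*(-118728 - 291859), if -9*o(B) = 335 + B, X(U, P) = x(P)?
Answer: 79419432823/3 ≈ 2.6473e+10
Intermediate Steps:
x(q) = q**3
X(U, P) = P**3
o(B) = -335/9 - B/9 (o(B) = -(335 + B)/9 = -335/9 - B/9)
(o(X(19, 19)) + ((-56633 + 105270) - 112314))*(-118728 - 291859) = ((-335/9 - 1/9*19**3) + ((-56633 + 105270) - 112314))*(-118728 - 291859) = ((-335/9 - 1/9*6859) + (48637 - 112314))*(-410587) = ((-335/9 - 6859/9) - 63677)*(-410587) = (-2398/3 - 63677)*(-410587) = -193429/3*(-410587) = 79419432823/3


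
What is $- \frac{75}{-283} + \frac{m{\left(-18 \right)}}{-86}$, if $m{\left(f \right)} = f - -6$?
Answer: $\frac{4923}{12169} \approx 0.40455$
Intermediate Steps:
$m{\left(f \right)} = 6 + f$ ($m{\left(f \right)} = f + 6 = 6 + f$)
$- \frac{75}{-283} + \frac{m{\left(-18 \right)}}{-86} = - \frac{75}{-283} + \frac{6 - 18}{-86} = \left(-75\right) \left(- \frac{1}{283}\right) - - \frac{6}{43} = \frac{75}{283} + \frac{6}{43} = \frac{4923}{12169}$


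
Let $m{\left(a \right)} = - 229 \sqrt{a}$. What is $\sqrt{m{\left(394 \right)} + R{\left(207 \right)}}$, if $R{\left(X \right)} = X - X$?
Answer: $i \sqrt{229} \sqrt[4]{394} \approx 67.42 i$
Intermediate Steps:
$R{\left(X \right)} = 0$
$\sqrt{m{\left(394 \right)} + R{\left(207 \right)}} = \sqrt{- 229 \sqrt{394} + 0} = \sqrt{- 229 \sqrt{394}} = i \sqrt{229} \sqrt[4]{394}$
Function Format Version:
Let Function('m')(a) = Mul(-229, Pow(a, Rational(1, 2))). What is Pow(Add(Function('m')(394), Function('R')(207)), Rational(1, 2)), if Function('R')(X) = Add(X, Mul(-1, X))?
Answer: Mul(I, Pow(229, Rational(1, 2)), Pow(394, Rational(1, 4))) ≈ Mul(67.420, I)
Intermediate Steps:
Function('R')(X) = 0
Pow(Add(Function('m')(394), Function('R')(207)), Rational(1, 2)) = Pow(Add(Mul(-229, Pow(394, Rational(1, 2))), 0), Rational(1, 2)) = Pow(Mul(-229, Pow(394, Rational(1, 2))), Rational(1, 2)) = Mul(I, Pow(229, Rational(1, 2)), Pow(394, Rational(1, 4)))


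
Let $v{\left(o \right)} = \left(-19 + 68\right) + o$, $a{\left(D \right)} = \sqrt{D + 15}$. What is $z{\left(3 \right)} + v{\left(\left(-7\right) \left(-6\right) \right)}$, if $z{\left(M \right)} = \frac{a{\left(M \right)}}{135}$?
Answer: $91 + \frac{\sqrt{2}}{45} \approx 91.031$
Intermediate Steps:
$a{\left(D \right)} = \sqrt{15 + D}$
$z{\left(M \right)} = \frac{\sqrt{15 + M}}{135}$
$v{\left(o \right)} = 49 + o$
$z{\left(3 \right)} + v{\left(\left(-7\right) \left(-6\right) \right)} = \frac{\sqrt{15 + 3}}{135} + \left(49 - -42\right) = \frac{\sqrt{18}}{135} + \left(49 + 42\right) = \frac{3 \sqrt{2}}{135} + 91 = \frac{\sqrt{2}}{45} + 91 = 91 + \frac{\sqrt{2}}{45}$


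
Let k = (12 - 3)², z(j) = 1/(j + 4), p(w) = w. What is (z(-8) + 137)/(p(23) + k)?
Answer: 547/416 ≈ 1.3149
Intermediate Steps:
z(j) = 1/(4 + j)
k = 81 (k = 9² = 81)
(z(-8) + 137)/(p(23) + k) = (1/(4 - 8) + 137)/(23 + 81) = (1/(-4) + 137)/104 = (-¼ + 137)*(1/104) = (547/4)*(1/104) = 547/416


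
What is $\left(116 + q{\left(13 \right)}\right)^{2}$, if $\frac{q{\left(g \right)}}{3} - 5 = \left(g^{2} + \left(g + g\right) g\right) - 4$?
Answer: $2689600$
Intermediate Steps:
$q{\left(g \right)} = 3 + 9 g^{2}$ ($q{\left(g \right)} = 15 + 3 \left(\left(g^{2} + \left(g + g\right) g\right) - 4\right) = 15 + 3 \left(\left(g^{2} + 2 g g\right) - 4\right) = 15 + 3 \left(\left(g^{2} + 2 g^{2}\right) - 4\right) = 15 + 3 \left(3 g^{2} - 4\right) = 15 + 3 \left(-4 + 3 g^{2}\right) = 15 + \left(-12 + 9 g^{2}\right) = 3 + 9 g^{2}$)
$\left(116 + q{\left(13 \right)}\right)^{2} = \left(116 + \left(3 + 9 \cdot 13^{2}\right)\right)^{2} = \left(116 + \left(3 + 9 \cdot 169\right)\right)^{2} = \left(116 + \left(3 + 1521\right)\right)^{2} = \left(116 + 1524\right)^{2} = 1640^{2} = 2689600$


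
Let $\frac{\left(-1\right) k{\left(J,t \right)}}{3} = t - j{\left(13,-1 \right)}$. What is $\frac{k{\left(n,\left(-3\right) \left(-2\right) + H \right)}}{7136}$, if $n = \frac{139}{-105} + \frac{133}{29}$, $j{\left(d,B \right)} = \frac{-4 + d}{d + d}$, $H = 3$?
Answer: $- \frac{675}{185536} \approx -0.0036381$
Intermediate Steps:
$j{\left(d,B \right)} = \frac{-4 + d}{2 d}$
$n = \frac{9934}{3045}$ ($n = 139 \left(- \frac{1}{105}\right) + 133 \cdot \frac{1}{29} = - \frac{139}{105} + \frac{133}{29} = \frac{9934}{3045} \approx 3.2624$)
$k{\left(J,t \right)} = \frac{27}{26} - 3 t$ ($k{\left(J,t \right)} = - 3 \left(t - \frac{-4 + 13}{2 \cdot 13}\right) = - 3 \left(t - \frac{1}{2} \cdot \frac{1}{13} \cdot 9\right) = - 3 \left(t - \frac{9}{26}\right) = - 3 \left(- \frac{9}{26} + t\right) = \frac{27}{26} - 3 t$)
$\frac{k{\left(n,\left(-3\right) \left(-2\right) + H \right)}}{7136} = \frac{\frac{27}{26} - 3 \left(\left(-3\right) \left(-2\right) + 3\right)}{7136} = \left(\frac{27}{26} - 3 \left(6 + 3\right)\right) \frac{1}{7136} = \left(\frac{27}{26} - 27\right) \frac{1}{7136} = \left(- \frac{675}{26}\right) \frac{1}{7136} = - \frac{675}{185536}$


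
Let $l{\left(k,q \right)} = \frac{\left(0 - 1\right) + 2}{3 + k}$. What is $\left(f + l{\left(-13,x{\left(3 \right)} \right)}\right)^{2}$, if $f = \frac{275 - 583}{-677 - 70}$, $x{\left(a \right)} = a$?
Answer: $\frac{5442889}{55800900} \approx 0.097541$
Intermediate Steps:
$l{\left(k,q \right)} = \frac{1}{3 + k}$ ($l{\left(k,q \right)} = \frac{\left(0 - 1\right) + 2}{3 + k} = \frac{-1 + 2}{3 + k} = 1 \frac{1}{3 + k} = \frac{1}{3 + k}$)
$f = \frac{308}{747}$ ($f = - \frac{308}{-747} = \left(-308\right) \left(- \frac{1}{747}\right) = \frac{308}{747} \approx 0.41232$)
$\left(f + l{\left(-13,x{\left(3 \right)} \right)}\right)^{2} = \left(\frac{308}{747} + \frac{1}{3 - 13}\right)^{2} = \left(\frac{308}{747} + \frac{1}{-10}\right)^{2} = \left(\frac{308}{747} - \frac{1}{10}\right)^{2} = \left(\frac{2333}{7470}\right)^{2} = \frac{5442889}{55800900}$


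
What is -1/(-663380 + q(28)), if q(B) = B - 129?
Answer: 1/663481 ≈ 1.5072e-6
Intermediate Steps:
q(B) = -129 + B
-1/(-663380 + q(28)) = -1/(-663380 + (-129 + 28)) = -1/(-663380 - 101) = -1/(-663481) = -1*(-1/663481) = 1/663481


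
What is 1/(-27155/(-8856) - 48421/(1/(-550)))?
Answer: 8856/235849033955 ≈ 3.7549e-8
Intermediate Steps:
1/(-27155/(-8856) - 48421/(1/(-550))) = 1/(-27155*(-1/8856) - 48421/(-1/550)) = 1/(27155/8856 - 48421*(-550)) = 1/(27155/8856 + 26631550) = 1/(235849033955/8856) = 8856/235849033955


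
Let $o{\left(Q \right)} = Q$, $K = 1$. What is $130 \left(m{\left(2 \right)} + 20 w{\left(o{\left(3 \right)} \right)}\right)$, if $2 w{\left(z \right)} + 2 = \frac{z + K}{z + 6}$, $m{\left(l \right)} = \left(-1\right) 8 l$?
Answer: $- \frac{36920}{9} \approx -4102.2$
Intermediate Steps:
$m{\left(l \right)} = - 8 l$
$w{\left(z \right)} = -1 + \frac{1 + z}{2 \left(6 + z\right)}$ ($w{\left(z \right)} = -1 + \frac{\left(z + 1\right) \frac{1}{z + 6}}{2} = -1 + \frac{\left(1 + z\right) \frac{1}{6 + z}}{2} = -1 + \frac{\frac{1}{6 + z} \left(1 + z\right)}{2} = -1 + \frac{1 + z}{2 \left(6 + z\right)}$)
$130 \left(m{\left(2 \right)} + 20 w{\left(o{\left(3 \right)} \right)}\right) = 130 \left(\left(-8\right) 2 + 20 \frac{-11 - 3}{2 \left(6 + 3\right)}\right) = 130 \left(-16 + 20 \frac{-11 - 3}{2 \cdot 9}\right) = 130 \left(-16 + 20 \cdot \frac{1}{2} \cdot \frac{1}{9} \left(-14\right)\right) = 130 \left(-16 + 20 \left(- \frac{7}{9}\right)\right) = 130 \left(-16 - \frac{140}{9}\right) = 130 \left(- \frac{284}{9}\right) = - \frac{36920}{9}$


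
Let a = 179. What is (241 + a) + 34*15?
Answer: 930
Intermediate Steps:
(241 + a) + 34*15 = (241 + 179) + 34*15 = 420 + 510 = 930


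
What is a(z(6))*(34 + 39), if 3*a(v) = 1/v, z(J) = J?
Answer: 73/18 ≈ 4.0556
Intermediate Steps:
a(v) = 1/(3*v)
a(z(6))*(34 + 39) = ((⅓)/6)*(34 + 39) = ((⅓)*(⅙))*73 = (1/18)*73 = 73/18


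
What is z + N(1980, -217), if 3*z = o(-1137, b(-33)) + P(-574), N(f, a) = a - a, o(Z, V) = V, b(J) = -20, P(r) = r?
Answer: -198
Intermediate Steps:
N(f, a) = 0
z = -198 (z = (-20 - 574)/3 = (⅓)*(-594) = -198)
z + N(1980, -217) = -198 + 0 = -198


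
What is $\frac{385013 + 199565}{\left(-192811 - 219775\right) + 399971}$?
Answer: $- \frac{584578}{12615} \approx -46.34$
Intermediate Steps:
$\frac{385013 + 199565}{\left(-192811 - 219775\right) + 399971} = \frac{584578}{-412586 + 399971} = \frac{584578}{-12615} = 584578 \left(- \frac{1}{12615}\right) = - \frac{584578}{12615}$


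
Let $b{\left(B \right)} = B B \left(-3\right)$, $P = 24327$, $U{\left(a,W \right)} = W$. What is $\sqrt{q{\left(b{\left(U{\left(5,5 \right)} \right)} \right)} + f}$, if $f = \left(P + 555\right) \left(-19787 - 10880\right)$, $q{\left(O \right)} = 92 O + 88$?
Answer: $i \sqrt{763063106} \approx 27624.0 i$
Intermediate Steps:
$b{\left(B \right)} = - 3 B^{2}$ ($b{\left(B \right)} = B^{2} \left(-3\right) = - 3 B^{2}$)
$q{\left(O \right)} = 88 + 92 O$
$f = -763056294$ ($f = \left(24327 + 555\right) \left(-19787 - 10880\right) = 24882 \left(-30667\right) = -763056294$)
$\sqrt{q{\left(b{\left(U{\left(5,5 \right)} \right)} \right)} + f} = \sqrt{\left(88 + 92 \left(- 3 \cdot 5^{2}\right)\right) - 763056294} = \sqrt{\left(88 + 92 \left(\left(-3\right) 25\right)\right) - 763056294} = \sqrt{\left(88 + 92 \left(-75\right)\right) - 763056294} = \sqrt{\left(88 - 6900\right) - 763056294} = \sqrt{-6812 - 763056294} = \sqrt{-763063106} = i \sqrt{763063106}$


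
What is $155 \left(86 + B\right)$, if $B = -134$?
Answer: $-7440$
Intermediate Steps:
$155 \left(86 + B\right) = 155 \left(86 - 134\right) = 155 \left(-48\right) = -7440$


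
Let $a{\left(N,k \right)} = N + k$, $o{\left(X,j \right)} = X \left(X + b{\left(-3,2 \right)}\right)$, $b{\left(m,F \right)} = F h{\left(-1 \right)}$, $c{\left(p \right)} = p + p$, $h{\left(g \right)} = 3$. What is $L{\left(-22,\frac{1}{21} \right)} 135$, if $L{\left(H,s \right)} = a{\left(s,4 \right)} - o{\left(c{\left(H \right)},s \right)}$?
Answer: $- \frac{1576215}{7} \approx -2.2517 \cdot 10^{5}$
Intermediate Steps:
$c{\left(p \right)} = 2 p$
$b{\left(m,F \right)} = 3 F$ ($b{\left(m,F \right)} = F 3 = 3 F$)
$o{\left(X,j \right)} = X \left(6 + X\right)$ ($o{\left(X,j \right)} = X \left(X + 3 \cdot 2\right) = X \left(X + 6\right) = X \left(6 + X\right)$)
$L{\left(H,s \right)} = 4 + s - 2 H \left(6 + 2 H\right)$ ($L{\left(H,s \right)} = \left(s + 4\right) - 2 H \left(6 + 2 H\right) = \left(4 + s\right) - 2 H \left(6 + 2 H\right) = 4 + s - 2 H \left(6 + 2 H\right)$)
$L{\left(-22,\frac{1}{21} \right)} 135 = \left(4 + \frac{1}{21} - - 88 \left(3 - 22\right)\right) 135 = \left(4 + \frac{1}{21} - \left(-88\right) \left(-19\right)\right) 135 = \left(4 + \frac{1}{21} - 1672\right) 135 = \left(- \frac{35027}{21}\right) 135 = - \frac{1576215}{7}$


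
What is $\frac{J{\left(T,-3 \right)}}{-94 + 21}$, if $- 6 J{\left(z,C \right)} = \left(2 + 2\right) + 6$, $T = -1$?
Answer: $\frac{5}{219} \approx 0.022831$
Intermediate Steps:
$J{\left(z,C \right)} = - \frac{5}{3}$ ($J{\left(z,C \right)} = - \frac{\left(2 + 2\right) + 6}{6} = - \frac{4 + 6}{6} = \left(- \frac{1}{6}\right) 10 = - \frac{5}{3}$)
$\frac{J{\left(T,-3 \right)}}{-94 + 21} = \frac{1}{-94 + 21} \left(- \frac{5}{3}\right) = \frac{1}{-73} \left(- \frac{5}{3}\right) = \left(- \frac{1}{73}\right) \left(- \frac{5}{3}\right) = \frac{5}{219}$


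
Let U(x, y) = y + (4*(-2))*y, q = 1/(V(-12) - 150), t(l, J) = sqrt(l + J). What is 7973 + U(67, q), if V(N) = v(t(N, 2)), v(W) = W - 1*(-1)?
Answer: 25298478/3173 + I*sqrt(10)/3173 ≈ 7973.0 + 0.00099662*I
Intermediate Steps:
t(l, J) = sqrt(J + l)
v(W) = 1 + W (v(W) = W + 1 = 1 + W)
V(N) = 1 + sqrt(2 + N)
q = 1/(-149 + I*sqrt(10)) (q = 1/((1 + sqrt(2 - 12)) - 150) = 1/((1 + sqrt(-10)) - 150) = 1/((1 + I*sqrt(10)) - 150) = 1/(-149 + I*sqrt(10)) ≈ -0.0067084 - 0.00014237*I)
U(x, y) = -7*y (U(x, y) = y - 8*y = -7*y)
7973 + U(67, q) = 7973 - 7*(-149/22211 - I*sqrt(10)/22211) = 7973 + (149/3173 + I*sqrt(10)/3173) = 25298478/3173 + I*sqrt(10)/3173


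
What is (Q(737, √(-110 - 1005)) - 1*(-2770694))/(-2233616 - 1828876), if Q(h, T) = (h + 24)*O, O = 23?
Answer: -929399/1354164 ≈ -0.68633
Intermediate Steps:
Q(h, T) = 552 + 23*h (Q(h, T) = (h + 24)*23 = (24 + h)*23 = 552 + 23*h)
(Q(737, √(-110 - 1005)) - 1*(-2770694))/(-2233616 - 1828876) = ((552 + 23*737) - 1*(-2770694))/(-2233616 - 1828876) = ((552 + 16951) + 2770694)/(-4062492) = (17503 + 2770694)*(-1/4062492) = 2788197*(-1/4062492) = -929399/1354164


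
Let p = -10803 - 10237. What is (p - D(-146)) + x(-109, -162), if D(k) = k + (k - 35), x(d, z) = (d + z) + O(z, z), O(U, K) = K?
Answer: -21146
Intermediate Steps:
x(d, z) = d + 2*z (x(d, z) = (d + z) + z = d + 2*z)
D(k) = -35 + 2*k (D(k) = k + (-35 + k) = -35 + 2*k)
p = -21040
(p - D(-146)) + x(-109, -162) = (-21040 - (-35 + 2*(-146))) + (-109 + 2*(-162)) = (-21040 - (-35 - 292)) + (-109 - 324) = (-21040 - 1*(-327)) - 433 = (-21040 + 327) - 433 = -20713 - 433 = -21146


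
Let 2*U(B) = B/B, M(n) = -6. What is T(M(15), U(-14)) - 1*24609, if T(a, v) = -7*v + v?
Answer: -24612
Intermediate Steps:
U(B) = 1/2 (U(B) = (B/B)/2 = (1/2)*1 = 1/2)
T(a, v) = -6*v
T(M(15), U(-14)) - 1*24609 = -6*1/2 - 1*24609 = -3 - 24609 = -24612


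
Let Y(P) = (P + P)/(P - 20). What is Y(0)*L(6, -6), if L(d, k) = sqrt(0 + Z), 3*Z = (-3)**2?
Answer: 0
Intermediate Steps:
Z = 3 (Z = (1/3)*(-3)**2 = (1/3)*9 = 3)
L(d, k) = sqrt(3) (L(d, k) = sqrt(0 + 3) = sqrt(3))
Y(P) = 2*P/(-20 + P) (Y(P) = (2*P)/(-20 + P) = 2*P/(-20 + P))
Y(0)*L(6, -6) = (2*0/(-20 + 0))*sqrt(3) = (2*0/(-20))*sqrt(3) = (2*0*(-1/20))*sqrt(3) = 0*sqrt(3) = 0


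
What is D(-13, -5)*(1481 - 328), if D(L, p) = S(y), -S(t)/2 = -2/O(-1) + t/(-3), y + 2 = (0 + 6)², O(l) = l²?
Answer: 92240/3 ≈ 30747.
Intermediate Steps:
y = 34 (y = -2 + (0 + 6)² = -2 + 6² = -2 + 36 = 34)
S(t) = 4 + 2*t/3 (S(t) = -2*(-2/((-1)²) + t/(-3)) = -2*(-2/1 + t*(-⅓)) = -2*(-2*1 - t/3) = -2*(-2 - t/3) = 4 + 2*t/3)
D(L, p) = 80/3 (D(L, p) = 4 + (⅔)*34 = 4 + 68/3 = 80/3)
D(-13, -5)*(1481 - 328) = 80*(1481 - 328)/3 = (80/3)*1153 = 92240/3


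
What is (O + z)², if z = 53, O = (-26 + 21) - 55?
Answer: 49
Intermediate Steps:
O = -60 (O = -5 - 55 = -60)
(O + z)² = (-60 + 53)² = (-7)² = 49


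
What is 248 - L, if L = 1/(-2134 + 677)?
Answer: 361337/1457 ≈ 248.00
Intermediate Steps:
L = -1/1457 (L = 1/(-1457) = -1/1457 ≈ -0.00068634)
248 - L = 248 - 1*(-1/1457) = 248 + 1/1457 = 361337/1457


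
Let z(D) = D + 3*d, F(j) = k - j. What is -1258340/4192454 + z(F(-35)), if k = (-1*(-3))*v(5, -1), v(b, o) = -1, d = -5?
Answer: 35006689/2096227 ≈ 16.700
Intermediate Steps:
k = -3 (k = -1*(-3)*(-1) = 3*(-1) = -3)
F(j) = -3 - j
z(D) = -15 + D (z(D) = D + 3*(-5) = D - 15 = -15 + D)
-1258340/4192454 + z(F(-35)) = -1258340/4192454 + (-15 + (-3 - 1*(-35))) = -1258340*1/4192454 + (-15 + (-3 + 35)) = -629170/2096227 + (-15 + 32) = -629170/2096227 + 17 = 35006689/2096227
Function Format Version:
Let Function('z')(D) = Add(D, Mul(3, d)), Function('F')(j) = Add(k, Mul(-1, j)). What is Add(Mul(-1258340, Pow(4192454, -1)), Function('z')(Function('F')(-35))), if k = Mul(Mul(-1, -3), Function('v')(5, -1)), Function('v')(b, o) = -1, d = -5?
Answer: Rational(35006689, 2096227) ≈ 16.700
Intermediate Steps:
k = -3 (k = Mul(Mul(-1, -3), -1) = Mul(3, -1) = -3)
Function('F')(j) = Add(-3, Mul(-1, j))
Function('z')(D) = Add(-15, D) (Function('z')(D) = Add(D, Mul(3, -5)) = Add(D, -15) = Add(-15, D))
Add(Mul(-1258340, Pow(4192454, -1)), Function('z')(Function('F')(-35))) = Add(Mul(-1258340, Pow(4192454, -1)), Add(-15, Add(-3, Mul(-1, -35)))) = Add(Mul(-1258340, Rational(1, 4192454)), Add(-15, Add(-3, 35))) = Add(Rational(-629170, 2096227), Add(-15, 32)) = Add(Rational(-629170, 2096227), 17) = Rational(35006689, 2096227)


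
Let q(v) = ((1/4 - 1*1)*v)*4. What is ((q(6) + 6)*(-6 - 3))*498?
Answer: 53784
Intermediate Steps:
q(v) = -3*v (q(v) = ((¼ - 1)*v)*4 = -3*v/4*4 = -3*v)
((q(6) + 6)*(-6 - 3))*498 = ((-3*6 + 6)*(-6 - 3))*498 = ((-18 + 6)*(-9))*498 = -12*(-9)*498 = 108*498 = 53784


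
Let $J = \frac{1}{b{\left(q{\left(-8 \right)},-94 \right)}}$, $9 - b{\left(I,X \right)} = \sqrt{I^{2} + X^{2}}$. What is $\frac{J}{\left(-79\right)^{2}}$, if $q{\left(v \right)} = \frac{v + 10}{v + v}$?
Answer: $- \frac{576}{3496963361} - \frac{8 \sqrt{565505}}{3496963361} \approx -1.8851 \cdot 10^{-6}$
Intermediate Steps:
$q{\left(v \right)} = \frac{10 + v}{2 v}$
$b{\left(I,X \right)} = 9 - \sqrt{I^{2} + X^{2}}$
$J = \frac{1}{9 - \frac{\sqrt{565505}}{8}}$ ($J = \frac{1}{9 - \sqrt{\left(\frac{10 - 8}{2 \left(-8\right)}\right)^{2} + \left(-94\right)^{2}}} = \frac{1}{9 - \sqrt{\left(\frac{1}{2} \left(- \frac{1}{8}\right) 2\right)^{2} + 8836}} = \frac{1}{9 - \sqrt{\left(- \frac{1}{8}\right)^{2} + 8836}} = \frac{1}{9 - \sqrt{\frac{1}{64} + 8836}} = \frac{1}{9 - \sqrt{\frac{565505}{64}}} = \frac{1}{9 - \frac{\sqrt{565505}}{8}} \approx -0.011765$)
$\frac{J}{\left(-79\right)^{2}} = \frac{- \frac{576}{560321} - \frac{8 \sqrt{565505}}{560321}}{\left(-79\right)^{2}} = \frac{- \frac{576}{560321} - \frac{8 \sqrt{565505}}{560321}}{6241} = \left(- \frac{576}{560321} - \frac{8 \sqrt{565505}}{560321}\right) \frac{1}{6241} = - \frac{576}{3496963361} - \frac{8 \sqrt{565505}}{3496963361}$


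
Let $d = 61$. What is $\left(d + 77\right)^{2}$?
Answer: $19044$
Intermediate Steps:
$\left(d + 77\right)^{2} = \left(61 + 77\right)^{2} = 138^{2} = 19044$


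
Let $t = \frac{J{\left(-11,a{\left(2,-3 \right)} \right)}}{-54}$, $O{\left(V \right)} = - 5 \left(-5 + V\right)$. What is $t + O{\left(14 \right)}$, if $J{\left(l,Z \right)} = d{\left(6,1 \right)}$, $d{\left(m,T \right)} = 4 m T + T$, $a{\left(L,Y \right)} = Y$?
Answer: $- \frac{2455}{54} \approx -45.463$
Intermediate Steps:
$O{\left(V \right)} = 25 - 5 V$
$d{\left(m,T \right)} = T + 4 T m$ ($d{\left(m,T \right)} = 4 T m + T = T + 4 T m$)
$J{\left(l,Z \right)} = 25$ ($J{\left(l,Z \right)} = 1 \left(1 + 4 \cdot 6\right) = 1 \left(1 + 24\right) = 1 \cdot 25 = 25$)
$t = - \frac{25}{54}$ ($t = \frac{25}{-54} = 25 \left(- \frac{1}{54}\right) = - \frac{25}{54} \approx -0.46296$)
$t + O{\left(14 \right)} = - \frac{25}{54} + \left(25 - 70\right) = - \frac{25}{54} - 45 = - \frac{2455}{54}$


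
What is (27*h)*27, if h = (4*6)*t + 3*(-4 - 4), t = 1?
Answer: 0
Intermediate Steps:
h = 0 (h = (4*6)*1 + 3*(-4 - 4) = 24*1 + 3*(-8) = 24 - 24 = 0)
(27*h)*27 = (27*0)*27 = 0*27 = 0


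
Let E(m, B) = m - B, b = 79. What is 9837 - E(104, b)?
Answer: 9812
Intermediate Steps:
9837 - E(104, b) = 9837 - (104 - 1*79) = 9837 - (104 - 79) = 9837 - 1*25 = 9837 - 25 = 9812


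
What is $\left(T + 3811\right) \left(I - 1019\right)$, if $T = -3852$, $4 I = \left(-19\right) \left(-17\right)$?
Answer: $\frac{153873}{4} \approx 38468.0$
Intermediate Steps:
$I = \frac{323}{4}$ ($I = \frac{\left(-19\right) \left(-17\right)}{4} = \frac{1}{4} \cdot 323 = \frac{323}{4} \approx 80.75$)
$\left(T + 3811\right) \left(I - 1019\right) = \left(-3852 + 3811\right) \left(\frac{323}{4} - 1019\right) = \left(-41\right) \left(- \frac{3753}{4}\right) = \frac{153873}{4}$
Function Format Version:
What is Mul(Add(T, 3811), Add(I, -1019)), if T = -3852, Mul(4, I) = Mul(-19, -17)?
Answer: Rational(153873, 4) ≈ 38468.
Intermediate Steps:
I = Rational(323, 4) (I = Mul(Rational(1, 4), Mul(-19, -17)) = Mul(Rational(1, 4), 323) = Rational(323, 4) ≈ 80.750)
Mul(Add(T, 3811), Add(I, -1019)) = Mul(Add(-3852, 3811), Add(Rational(323, 4), -1019)) = Mul(-41, Rational(-3753, 4)) = Rational(153873, 4)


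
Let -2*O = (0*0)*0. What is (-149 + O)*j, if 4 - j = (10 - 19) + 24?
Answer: 1639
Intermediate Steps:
j = -11 (j = 4 - ((10 - 19) + 24) = 4 - (-9 + 24) = 4 - 1*15 = 4 - 15 = -11)
O = 0 (O = -0*0*0/2 = -0*0 = -½*0 = 0)
(-149 + O)*j = (-149 + 0)*(-11) = -149*(-11) = 1639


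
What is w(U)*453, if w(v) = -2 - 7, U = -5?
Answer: -4077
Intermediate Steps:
w(v) = -9
w(U)*453 = -9*453 = -4077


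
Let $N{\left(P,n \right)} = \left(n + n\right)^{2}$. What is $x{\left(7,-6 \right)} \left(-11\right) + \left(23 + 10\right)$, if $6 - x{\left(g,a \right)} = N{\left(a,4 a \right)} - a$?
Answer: $25377$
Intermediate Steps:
$N{\left(P,n \right)} = 4 n^{2}$ ($N{\left(P,n \right)} = \left(2 n\right)^{2} = 4 n^{2}$)
$x{\left(g,a \right)} = 6 + a - 64 a^{2}$ ($x{\left(g,a \right)} = 6 - \left(4 \left(4 a\right)^{2} - a\right) = 6 - \left(4 \cdot 16 a^{2} - a\right) = 6 - \left(64 a^{2} - a\right) = 6 - \left(- a + 64 a^{2}\right) = 6 + a - 64 a^{2}$)
$x{\left(7,-6 \right)} \left(-11\right) + \left(23 + 10\right) = \left(6 - 6 - 64 \left(-6\right)^{2}\right) \left(-11\right) + \left(23 + 10\right) = \left(6 - 6 - 2304\right) \left(-11\right) + 33 = \left(-2304\right) \left(-11\right) + 33 = 25344 + 33 = 25377$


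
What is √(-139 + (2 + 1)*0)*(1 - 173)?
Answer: -172*I*√139 ≈ -2027.8*I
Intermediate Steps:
√(-139 + (2 + 1)*0)*(1 - 173) = √(-139 + 3*0)*(-172) = √(-139 + 0)*(-172) = √(-139)*(-172) = (I*√139)*(-172) = -172*I*√139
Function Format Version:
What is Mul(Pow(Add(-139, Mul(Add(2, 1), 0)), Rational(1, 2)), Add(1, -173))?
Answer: Mul(-172, I, Pow(139, Rational(1, 2))) ≈ Mul(-2027.8, I)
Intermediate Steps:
Mul(Pow(Add(-139, Mul(Add(2, 1), 0)), Rational(1, 2)), Add(1, -173)) = Mul(Pow(Add(-139, Mul(3, 0)), Rational(1, 2)), -172) = Mul(Pow(Add(-139, 0), Rational(1, 2)), -172) = Mul(Pow(-139, Rational(1, 2)), -172) = Mul(Mul(I, Pow(139, Rational(1, 2))), -172) = Mul(-172, I, Pow(139, Rational(1, 2)))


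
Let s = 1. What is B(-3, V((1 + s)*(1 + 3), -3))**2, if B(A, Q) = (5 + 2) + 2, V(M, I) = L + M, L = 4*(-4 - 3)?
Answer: 81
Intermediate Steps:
L = -28 (L = 4*(-7) = -28)
V(M, I) = -28 + M
B(A, Q) = 9 (B(A, Q) = 7 + 2 = 9)
B(-3, V((1 + s)*(1 + 3), -3))**2 = 9**2 = 81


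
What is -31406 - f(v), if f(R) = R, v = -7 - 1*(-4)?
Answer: -31403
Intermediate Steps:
v = -3 (v = -7 + 4 = -3)
-31406 - f(v) = -31406 - 1*(-3) = -31406 + 3 = -31403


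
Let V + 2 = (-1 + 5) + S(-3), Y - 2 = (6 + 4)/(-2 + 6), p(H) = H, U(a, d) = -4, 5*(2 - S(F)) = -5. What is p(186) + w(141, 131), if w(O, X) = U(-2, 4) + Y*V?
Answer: 409/2 ≈ 204.50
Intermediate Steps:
S(F) = 3 (S(F) = 2 - ⅕*(-5) = 2 + 1 = 3)
Y = 9/2 (Y = 2 + (6 + 4)/(-2 + 6) = 2 + 10/4 = 2 + 10*(¼) = 2 + 5/2 = 9/2 ≈ 4.5000)
V = 5 (V = -2 + ((-1 + 5) + 3) = -2 + (4 + 3) = -2 + 7 = 5)
w(O, X) = 37/2 (w(O, X) = -4 + (9/2)*5 = -4 + 45/2 = 37/2)
p(186) + w(141, 131) = 186 + 37/2 = 409/2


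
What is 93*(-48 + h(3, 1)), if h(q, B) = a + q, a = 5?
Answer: -3720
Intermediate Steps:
h(q, B) = 5 + q
93*(-48 + h(3, 1)) = 93*(-48 + (5 + 3)) = 93*(-48 + 8) = 93*(-40) = -3720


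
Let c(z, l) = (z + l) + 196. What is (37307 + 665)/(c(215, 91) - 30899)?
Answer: -37972/30397 ≈ -1.2492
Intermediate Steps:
c(z, l) = 196 + l + z (c(z, l) = (l + z) + 196 = 196 + l + z)
(37307 + 665)/(c(215, 91) - 30899) = (37307 + 665)/((196 + 91 + 215) - 30899) = 37972/(502 - 30899) = 37972/(-30397) = 37972*(-1/30397) = -37972/30397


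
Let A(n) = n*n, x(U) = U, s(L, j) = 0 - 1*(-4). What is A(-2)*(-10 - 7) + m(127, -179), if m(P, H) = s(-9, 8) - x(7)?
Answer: -71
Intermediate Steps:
s(L, j) = 4 (s(L, j) = 0 + 4 = 4)
A(n) = n²
m(P, H) = -3 (m(P, H) = 4 - 1*7 = 4 - 7 = -3)
A(-2)*(-10 - 7) + m(127, -179) = (-2)²*(-10 - 7) - 3 = 4*(-17) - 3 = -68 - 3 = -71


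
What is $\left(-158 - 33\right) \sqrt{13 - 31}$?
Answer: $- 573 i \sqrt{2} \approx - 810.34 i$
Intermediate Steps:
$\left(-158 - 33\right) \sqrt{13 - 31} = - 191 \sqrt{-18} = - 191 \cdot 3 i \sqrt{2} = - 573 i \sqrt{2}$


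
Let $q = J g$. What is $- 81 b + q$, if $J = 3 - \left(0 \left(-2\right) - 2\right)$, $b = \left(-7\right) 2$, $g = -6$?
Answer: $1104$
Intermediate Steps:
$b = -14$
$J = 5$ ($J = 3 - \left(0 - 2\right) = 3 - -2 = 3 + 2 = 5$)
$q = -30$ ($q = 5 \left(-6\right) = -30$)
$- 81 b + q = \left(-81\right) \left(-14\right) - 30 = 1134 - 30 = 1104$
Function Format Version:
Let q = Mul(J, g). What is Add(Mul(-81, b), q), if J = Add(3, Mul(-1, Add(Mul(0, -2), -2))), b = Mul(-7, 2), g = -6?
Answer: 1104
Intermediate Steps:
b = -14
J = 5 (J = Add(3, Mul(-1, Add(0, -2))) = Add(3, Mul(-1, -2)) = Add(3, 2) = 5)
q = -30 (q = Mul(5, -6) = -30)
Add(Mul(-81, b), q) = Add(Mul(-81, -14), -30) = Add(1134, -30) = 1104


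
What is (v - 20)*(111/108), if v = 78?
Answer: 1073/18 ≈ 59.611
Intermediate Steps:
(v - 20)*(111/108) = (78 - 20)*(111/108) = 58*(111*(1/108)) = 58*(37/36) = 1073/18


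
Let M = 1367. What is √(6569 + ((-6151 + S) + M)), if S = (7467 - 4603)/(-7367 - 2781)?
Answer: √11487102173/2537 ≈ 42.246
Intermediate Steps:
S = -716/2537 (S = 2864/(-10148) = 2864*(-1/10148) = -716/2537 ≈ -0.28222)
√(6569 + ((-6151 + S) + M)) = √(6569 + ((-6151 - 716/2537) + 1367)) = √(6569 + (-15605803/2537 + 1367)) = √(6569 - 12137724/2537) = √(4527829/2537) = √11487102173/2537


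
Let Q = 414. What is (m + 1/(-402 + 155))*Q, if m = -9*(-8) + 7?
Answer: 8077968/247 ≈ 32704.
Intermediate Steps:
m = 79 (m = 72 + 7 = 79)
(m + 1/(-402 + 155))*Q = (79 + 1/(-402 + 155))*414 = (79 + 1/(-247))*414 = (79 - 1/247)*414 = (19512/247)*414 = 8077968/247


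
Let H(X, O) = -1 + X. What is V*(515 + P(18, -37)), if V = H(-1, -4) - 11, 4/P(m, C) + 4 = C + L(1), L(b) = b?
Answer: -66937/10 ≈ -6693.7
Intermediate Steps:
P(m, C) = 4/(-3 + C) (P(m, C) = 4/(-4 + (C + 1)) = 4/(-4 + (1 + C)) = 4/(-3 + C))
V = -13 (V = (-1 - 1) - 11 = -2 - 11 = -13)
V*(515 + P(18, -37)) = -13*(515 + 4/(-3 - 37)) = -13*(515 + 4/(-40)) = -13*(515 + 4*(-1/40)) = -13*(515 - 1/10) = -13*5149/10 = -66937/10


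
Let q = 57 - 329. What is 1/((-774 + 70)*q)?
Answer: 1/191488 ≈ 5.2223e-6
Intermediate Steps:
q = -272
1/((-774 + 70)*q) = 1/((-774 + 70)*(-272)) = -1/272/(-704) = -1/704*(-1/272) = 1/191488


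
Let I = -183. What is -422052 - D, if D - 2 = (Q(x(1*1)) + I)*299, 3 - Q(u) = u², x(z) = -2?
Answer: -367038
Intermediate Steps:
Q(u) = 3 - u²
D = -55014 (D = 2 + ((3 - 1*(-2)²) - 183)*299 = 2 + ((3 - 1*4) - 183)*299 = 2 + ((3 - 4) - 183)*299 = 2 + (-1 - 183)*299 = 2 - 184*299 = 2 - 55016 = -55014)
-422052 - D = -422052 - 1*(-55014) = -422052 + 55014 = -367038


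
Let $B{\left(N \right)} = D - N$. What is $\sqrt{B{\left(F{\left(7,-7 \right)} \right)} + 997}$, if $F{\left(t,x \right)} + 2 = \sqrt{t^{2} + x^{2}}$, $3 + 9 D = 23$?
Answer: $\frac{\sqrt{9011 - 63 \sqrt{2}}}{3} \approx 31.485$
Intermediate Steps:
$D = \frac{20}{9}$ ($D = - \frac{1}{3} + \frac{1}{9} \cdot 23 = - \frac{1}{3} + \frac{23}{9} = \frac{20}{9} \approx 2.2222$)
$F{\left(t,x \right)} = -2 + \sqrt{t^{2} + x^{2}}$
$B{\left(N \right)} = \frac{20}{9} - N$
$\sqrt{B{\left(F{\left(7,-7 \right)} \right)} + 997} = \sqrt{\left(\frac{20}{9} - \left(-2 + \sqrt{7^{2} + \left(-7\right)^{2}}\right)\right) + 997} = \sqrt{\left(\frac{20}{9} - \left(-2 + \sqrt{49 + 49}\right)\right) + 997} = \sqrt{\left(\frac{20}{9} - \left(-2 + \sqrt{98}\right)\right) + 997} = \sqrt{\left(\frac{20}{9} - \left(-2 + 7 \sqrt{2}\right)\right) + 997} = \sqrt{\left(\frac{20}{9} + \left(2 - 7 \sqrt{2}\right)\right) + 997} = \sqrt{\left(\frac{38}{9} - 7 \sqrt{2}\right) + 997} = \sqrt{\frac{9011}{9} - 7 \sqrt{2}}$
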